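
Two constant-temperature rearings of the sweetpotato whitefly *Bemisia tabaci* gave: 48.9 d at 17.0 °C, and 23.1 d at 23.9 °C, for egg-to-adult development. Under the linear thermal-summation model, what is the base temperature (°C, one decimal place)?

Equal thermal constants: D₁(T₁ − T_b) = D₂(T₂ − T_b).
48.9·(17.0 − T_b) = 23.1·(23.9 − T_b)
T_b = (48.9·17.0 − 23.1·23.9) / (48.9 − 23.1) = 279.21 / 25.8 = 10.822 °C ≈ 10.8 °C.

10.8 °C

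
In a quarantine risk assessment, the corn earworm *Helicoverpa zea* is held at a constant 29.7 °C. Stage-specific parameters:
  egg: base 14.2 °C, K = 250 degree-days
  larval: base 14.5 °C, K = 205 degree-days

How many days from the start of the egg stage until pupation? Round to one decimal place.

egg: 250 / (29.7 − 14.2) = 250 / 15.5 = 16.129 d.
larval: 205 / (29.7 − 14.5) = 205 / 15.2 = 13.487 d.
Sum = 29.616 ≈ 29.6 days.

29.6 days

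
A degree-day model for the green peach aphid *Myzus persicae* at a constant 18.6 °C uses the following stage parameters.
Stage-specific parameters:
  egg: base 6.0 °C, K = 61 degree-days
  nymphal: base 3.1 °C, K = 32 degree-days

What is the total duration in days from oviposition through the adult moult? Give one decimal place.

6.9 days

egg: 61 / (18.6 − 6.0) = 61 / 12.6 = 4.841 d.
nymphal: 32 / (18.6 − 3.1) = 32 / 15.5 = 2.065 d.
Sum = 6.906 ≈ 6.9 days.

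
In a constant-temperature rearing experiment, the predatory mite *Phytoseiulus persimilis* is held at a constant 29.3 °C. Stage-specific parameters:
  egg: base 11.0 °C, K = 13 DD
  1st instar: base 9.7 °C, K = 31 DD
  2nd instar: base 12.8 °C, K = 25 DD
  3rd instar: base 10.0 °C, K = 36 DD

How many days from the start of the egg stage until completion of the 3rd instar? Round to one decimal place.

5.7 days

egg: 13 / (29.3 − 11.0) = 13 / 18.3 = 0.710 d.
1st instar: 31 / (29.3 − 9.7) = 31 / 19.6 = 1.582 d.
2nd instar: 25 / (29.3 − 12.8) = 25 / 16.5 = 1.515 d.
3rd instar: 36 / (29.3 − 10.0) = 36 / 19.3 = 1.865 d.
Sum = 5.672 ≈ 5.7 days.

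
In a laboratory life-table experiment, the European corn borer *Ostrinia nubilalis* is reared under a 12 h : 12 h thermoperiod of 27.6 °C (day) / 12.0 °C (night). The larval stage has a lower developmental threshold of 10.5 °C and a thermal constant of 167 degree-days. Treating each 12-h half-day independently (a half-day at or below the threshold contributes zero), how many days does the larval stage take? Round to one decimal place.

18.0 days

Day half: max(0, 27.6 − 10.5) × 0.5 = 17.1 × 0.5 = 8.55 DD.
Night half: max(0, 12.0 − 10.5) × 0.5 = 1.5 × 0.5 = 0.75 DD.
Per 24 h: 9.30 DD/day.
Duration = 167 / 9.30 = 17.957 ≈ 18.0 days.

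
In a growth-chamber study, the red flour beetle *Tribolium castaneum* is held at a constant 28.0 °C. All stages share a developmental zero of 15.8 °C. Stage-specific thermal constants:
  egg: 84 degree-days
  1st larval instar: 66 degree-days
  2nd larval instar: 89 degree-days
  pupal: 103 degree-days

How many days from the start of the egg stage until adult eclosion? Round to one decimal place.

Daily accumulation at 28.0 °C = 28.0 − 15.8 = 12.2 DD/day.
Total K = 84 + 66 + 89 + 103 = 342 DD.
Total duration = 342 / 12.2 = 28.033 ≈ 28.0 days.

28.0 days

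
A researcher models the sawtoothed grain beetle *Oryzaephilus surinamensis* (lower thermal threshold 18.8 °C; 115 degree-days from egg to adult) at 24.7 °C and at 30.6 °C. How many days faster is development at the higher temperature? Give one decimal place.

At 24.7 °C: 115 / (24.7 − 18.8) = 115 / 5.9 = 19.492 d.
At 30.6 °C: 115 / (30.6 − 18.8) = 115 / 11.8 = 9.746 d.
Difference = |19.492 − 9.746| = 9.746 ≈ 9.7 days.

9.7 days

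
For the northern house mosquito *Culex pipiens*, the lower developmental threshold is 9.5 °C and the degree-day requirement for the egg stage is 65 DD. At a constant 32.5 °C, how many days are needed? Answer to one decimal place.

Daily accumulation = 32.5 − 9.5 = 23.0 DD/day.
Duration = 65 / 23.0 = 2.826 ≈ 2.8 days.

2.8 days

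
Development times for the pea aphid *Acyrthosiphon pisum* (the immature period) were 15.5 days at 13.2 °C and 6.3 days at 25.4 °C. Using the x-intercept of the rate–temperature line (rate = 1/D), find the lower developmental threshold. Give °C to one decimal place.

Linear rate model ⇒ the product D·(T − T_b) is constant across temperatures.
15.5·(13.2 − T_b) = 6.3·(25.4 − T_b)
T_b = (15.5·13.2 − 6.3·25.4) / (15.5 − 6.3) = 44.58 / 9.2 = 4.846 °C ≈ 4.8 °C.

4.8 °C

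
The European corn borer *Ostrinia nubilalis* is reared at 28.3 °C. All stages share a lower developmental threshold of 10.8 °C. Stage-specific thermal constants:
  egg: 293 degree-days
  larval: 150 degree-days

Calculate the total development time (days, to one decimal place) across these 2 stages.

Daily accumulation at 28.3 °C = 28.3 − 10.8 = 17.5 DD/day.
Total K = 293 + 150 = 443 DD.
Total duration = 443 / 17.5 = 25.314 ≈ 25.3 days.

25.3 days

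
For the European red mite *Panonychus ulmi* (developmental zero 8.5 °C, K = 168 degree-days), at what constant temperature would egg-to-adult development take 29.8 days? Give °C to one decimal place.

Required daily accumulation = 168 / 29.8 = 5.638 DD/day.
T = T_base + 5.638 = 8.5 + 5.638 = 14.138 ≈ 14.1 °C.

14.1 °C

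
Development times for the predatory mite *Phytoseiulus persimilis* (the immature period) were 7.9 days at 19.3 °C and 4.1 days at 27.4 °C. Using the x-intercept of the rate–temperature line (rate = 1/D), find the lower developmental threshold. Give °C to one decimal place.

Equal thermal constants: D₁(T₁ − T_b) = D₂(T₂ − T_b).
7.9·(19.3 − T_b) = 4.1·(27.4 − T_b)
T_b = (7.9·19.3 − 4.1·27.4) / (7.9 − 4.1) = 40.13 / 3.8 = 10.561 °C ≈ 10.6 °C.

10.6 °C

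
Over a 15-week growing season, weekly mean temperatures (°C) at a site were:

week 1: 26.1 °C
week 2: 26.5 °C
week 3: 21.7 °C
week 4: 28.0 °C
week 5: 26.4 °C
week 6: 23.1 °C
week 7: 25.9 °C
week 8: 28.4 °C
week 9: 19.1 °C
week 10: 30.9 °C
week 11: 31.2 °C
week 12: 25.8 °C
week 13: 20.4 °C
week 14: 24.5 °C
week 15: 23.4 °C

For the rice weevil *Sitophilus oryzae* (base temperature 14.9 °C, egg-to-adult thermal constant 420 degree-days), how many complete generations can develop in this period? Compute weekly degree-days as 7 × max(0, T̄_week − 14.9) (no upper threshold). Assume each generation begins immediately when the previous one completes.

Weekly DD (7 × max(0, T̄ − 14.9)): 78.4, 81.2, 47.6, 91.7, 80.5, 57.4, 77.0, 94.5, 29.4, 112.0, 114.1, 76.3, 38.5, 67.2, 59.5.
Season total = 1105.3 DD.
Complete generations = ⌊1105.3 / 420⌋ = 2.

2 generations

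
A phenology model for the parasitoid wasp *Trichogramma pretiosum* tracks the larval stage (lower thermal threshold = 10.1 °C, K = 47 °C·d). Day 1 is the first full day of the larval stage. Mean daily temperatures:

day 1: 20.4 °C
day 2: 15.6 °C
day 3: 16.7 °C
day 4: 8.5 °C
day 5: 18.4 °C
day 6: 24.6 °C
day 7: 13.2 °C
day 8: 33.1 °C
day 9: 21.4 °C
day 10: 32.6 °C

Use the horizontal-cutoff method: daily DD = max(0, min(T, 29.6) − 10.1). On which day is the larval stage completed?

day 7

Daily DD above 10.1 °C (capped at 19.5): 10.3, 5.5, 6.6, 0.0, 8.3, 14.5, 3.1, 19.5, 11.3, 19.5.
Cumulative: 10.3, 15.8, 22.4, 22.4, 30.7, 45.2, 48.3, 67.8, 79.1, 98.6.
The total first reaches 47 DD on day 7.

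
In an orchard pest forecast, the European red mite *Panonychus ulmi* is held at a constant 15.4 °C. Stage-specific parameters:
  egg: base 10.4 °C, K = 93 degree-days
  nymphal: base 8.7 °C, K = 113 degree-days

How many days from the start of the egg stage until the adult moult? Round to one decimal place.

egg: 93 / (15.4 − 10.4) = 93 / 5.0 = 18.600 d.
nymphal: 113 / (15.4 − 8.7) = 113 / 6.7 = 16.866 d.
Sum = 35.466 ≈ 35.5 days.

35.5 days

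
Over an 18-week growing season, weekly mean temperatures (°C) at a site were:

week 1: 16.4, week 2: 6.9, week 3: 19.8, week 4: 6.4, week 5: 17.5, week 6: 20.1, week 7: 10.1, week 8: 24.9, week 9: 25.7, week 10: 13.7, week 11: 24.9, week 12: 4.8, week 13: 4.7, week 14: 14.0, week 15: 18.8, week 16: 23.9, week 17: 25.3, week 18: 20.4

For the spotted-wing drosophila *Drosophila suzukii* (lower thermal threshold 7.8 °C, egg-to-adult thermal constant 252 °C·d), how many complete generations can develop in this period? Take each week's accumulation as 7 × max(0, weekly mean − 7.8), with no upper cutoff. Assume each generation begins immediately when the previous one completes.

Weekly DD (7 × max(0, T̄ − 7.8)): 60.2, 0.0, 84.0, 0.0, 67.9, 86.1, 16.1, 119.7, 125.3, 41.3, 119.7, 0.0, 0.0, 43.4, 77.0, 112.7, 122.5, 88.2.
Season total = 1164.1 DD.
Complete generations = ⌊1164.1 / 252⌋ = 4.

4 generations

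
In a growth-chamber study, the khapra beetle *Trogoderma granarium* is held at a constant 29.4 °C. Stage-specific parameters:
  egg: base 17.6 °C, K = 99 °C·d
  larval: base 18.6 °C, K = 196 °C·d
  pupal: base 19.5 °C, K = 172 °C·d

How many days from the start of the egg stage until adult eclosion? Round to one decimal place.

43.9 days

egg: 99 / (29.4 − 17.6) = 99 / 11.8 = 8.390 d.
larval: 196 / (29.4 − 18.6) = 196 / 10.8 = 18.148 d.
pupal: 172 / (29.4 − 19.5) = 172 / 9.9 = 17.374 d.
Sum = 43.912 ≈ 43.9 days.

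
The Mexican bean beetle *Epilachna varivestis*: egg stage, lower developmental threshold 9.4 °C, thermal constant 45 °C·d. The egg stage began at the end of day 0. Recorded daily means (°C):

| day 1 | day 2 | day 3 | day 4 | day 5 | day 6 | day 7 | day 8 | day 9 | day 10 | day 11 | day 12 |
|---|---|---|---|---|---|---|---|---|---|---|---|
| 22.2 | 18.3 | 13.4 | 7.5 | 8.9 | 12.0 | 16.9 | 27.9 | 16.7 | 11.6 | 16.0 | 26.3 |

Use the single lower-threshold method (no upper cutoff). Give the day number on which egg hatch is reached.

day 8

Daily DD above 9.4 °C: 12.8, 8.9, 4.0, 0.0, 0.0, 2.6, 7.5, 18.5, 7.3, 2.2, 6.6, 16.9.
Cumulative: 12.8, 21.7, 25.7, 25.7, 25.7, 28.3, 35.8, 54.3, 61.6, 63.8, 70.4, 87.3.
The total first reaches 45 DD on day 8.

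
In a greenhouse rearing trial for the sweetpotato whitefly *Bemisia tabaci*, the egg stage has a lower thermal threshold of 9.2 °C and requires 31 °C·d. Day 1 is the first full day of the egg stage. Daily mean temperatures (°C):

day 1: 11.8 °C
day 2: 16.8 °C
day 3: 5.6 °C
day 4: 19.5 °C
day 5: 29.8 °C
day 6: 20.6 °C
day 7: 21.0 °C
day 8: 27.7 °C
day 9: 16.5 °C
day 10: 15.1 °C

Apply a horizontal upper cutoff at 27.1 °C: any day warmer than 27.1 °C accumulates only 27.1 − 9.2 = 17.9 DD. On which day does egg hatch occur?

Daily DD above 9.2 °C (capped at 17.9): 2.6, 7.6, 0.0, 10.3, 17.9, 11.4, 11.8, 17.9, 7.3, 5.9.
Cumulative: 2.6, 10.2, 10.2, 20.5, 38.4, 49.8, 61.6, 79.5, 86.8, 92.7.
The total first reaches 31 DD on day 5.

day 5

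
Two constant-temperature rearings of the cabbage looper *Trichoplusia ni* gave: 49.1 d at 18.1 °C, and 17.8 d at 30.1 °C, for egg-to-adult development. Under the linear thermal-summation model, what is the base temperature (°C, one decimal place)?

Under the model K = D·(T − T_b), so D₁·(T₁ − T_b) = D₂·(T₂ − T_b).
49.1·(18.1 − T_b) = 17.8·(30.1 − T_b)
T_b = (49.1·18.1 − 17.8·30.1) / (49.1 − 17.8) = 352.93 / 31.3 = 11.276 °C ≈ 11.3 °C.

11.3 °C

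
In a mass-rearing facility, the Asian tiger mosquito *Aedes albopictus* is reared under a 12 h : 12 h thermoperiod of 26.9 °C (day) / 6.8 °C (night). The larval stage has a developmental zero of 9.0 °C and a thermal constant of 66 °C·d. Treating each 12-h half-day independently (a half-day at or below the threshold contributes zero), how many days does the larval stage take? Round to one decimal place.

7.4 days

Day half: max(0, 26.9 − 9.0) × 0.5 = 17.9 × 0.5 = 8.95 DD.
Night half: max(0, 6.8 − 9.0) × 0.5 = 0.0 × 0.5 = 0.00 DD.
Per 24 h: 8.95 DD/day.
Duration = 66 / 8.95 = 7.374 ≈ 7.4 days.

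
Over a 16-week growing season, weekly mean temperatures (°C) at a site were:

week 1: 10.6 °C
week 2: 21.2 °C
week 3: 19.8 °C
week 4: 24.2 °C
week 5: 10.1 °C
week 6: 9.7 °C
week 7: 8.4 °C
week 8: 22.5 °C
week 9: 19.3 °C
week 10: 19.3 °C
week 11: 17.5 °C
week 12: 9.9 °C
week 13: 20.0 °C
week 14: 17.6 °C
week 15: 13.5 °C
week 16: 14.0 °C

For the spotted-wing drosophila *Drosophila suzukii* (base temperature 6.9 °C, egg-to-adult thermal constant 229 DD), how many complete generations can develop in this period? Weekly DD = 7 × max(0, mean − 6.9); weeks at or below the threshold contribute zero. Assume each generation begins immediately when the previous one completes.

4 generations

Weekly DD (7 × max(0, T̄ − 6.9)): 25.9, 100.1, 90.3, 121.1, 22.4, 19.6, 10.5, 109.2, 86.8, 86.8, 74.2, 21.0, 91.7, 74.9, 46.2, 49.7.
Season total = 1030.4 DD.
Complete generations = ⌊1030.4 / 229⌋ = 4.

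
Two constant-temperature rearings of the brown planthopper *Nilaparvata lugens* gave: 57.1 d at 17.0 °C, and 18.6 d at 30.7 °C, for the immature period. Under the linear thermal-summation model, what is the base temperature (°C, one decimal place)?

Equal thermal constants: D₁(T₁ − T_b) = D₂(T₂ − T_b).
57.1·(17.0 − T_b) = 18.6·(30.7 − T_b)
T_b = (57.1·17.0 − 18.6·30.7) / (57.1 − 18.6) = 399.68 / 38.5 = 10.381 °C ≈ 10.4 °C.

10.4 °C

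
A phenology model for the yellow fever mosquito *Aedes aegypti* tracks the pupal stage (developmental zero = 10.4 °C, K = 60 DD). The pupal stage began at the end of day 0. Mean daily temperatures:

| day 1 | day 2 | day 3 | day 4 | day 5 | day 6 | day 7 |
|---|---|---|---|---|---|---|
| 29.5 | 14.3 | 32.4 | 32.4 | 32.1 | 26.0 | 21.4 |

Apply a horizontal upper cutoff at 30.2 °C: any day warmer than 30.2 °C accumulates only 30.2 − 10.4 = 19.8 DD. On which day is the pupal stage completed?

Daily DD above 10.4 °C (capped at 19.8): 19.1, 3.9, 19.8, 19.8, 19.8, 15.6, 11.0.
Cumulative: 19.1, 23.0, 42.8, 62.6, 82.4, 98.0, 109.0.
The total first reaches 60 DD on day 4.

day 4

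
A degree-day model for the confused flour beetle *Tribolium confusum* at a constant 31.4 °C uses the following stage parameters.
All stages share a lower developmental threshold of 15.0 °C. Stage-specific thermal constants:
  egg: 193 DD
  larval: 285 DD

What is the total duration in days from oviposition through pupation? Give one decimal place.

Daily accumulation at 31.4 °C = 31.4 − 15.0 = 16.4 DD/day.
Total K = 193 + 285 = 478 DD.
Total duration = 478 / 16.4 = 29.146 ≈ 29.1 days.

29.1 days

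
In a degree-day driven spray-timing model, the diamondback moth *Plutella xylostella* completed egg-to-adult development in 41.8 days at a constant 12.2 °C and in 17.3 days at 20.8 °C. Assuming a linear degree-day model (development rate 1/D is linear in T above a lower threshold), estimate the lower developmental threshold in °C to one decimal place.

6.1 °C

Equal thermal constants: D₁(T₁ − T_b) = D₂(T₂ − T_b).
41.8·(12.2 − T_b) = 17.3·(20.8 − T_b)
T_b = (41.8·12.2 − 17.3·20.8) / (41.8 − 17.3) = 150.12 / 24.5 = 6.127 °C ≈ 6.1 °C.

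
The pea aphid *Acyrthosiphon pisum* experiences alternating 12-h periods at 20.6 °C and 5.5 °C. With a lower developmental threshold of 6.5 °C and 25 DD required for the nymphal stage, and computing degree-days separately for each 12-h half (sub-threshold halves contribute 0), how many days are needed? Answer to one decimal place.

3.5 days

Day half: max(0, 20.6 − 6.5) × 0.5 = 14.1 × 0.5 = 7.05 DD.
Night half: max(0, 5.5 − 6.5) × 0.5 = 0.0 × 0.5 = 0.00 DD.
Per 24 h: 7.05 DD/day.
Duration = 25 / 7.05 = 3.546 ≈ 3.5 days.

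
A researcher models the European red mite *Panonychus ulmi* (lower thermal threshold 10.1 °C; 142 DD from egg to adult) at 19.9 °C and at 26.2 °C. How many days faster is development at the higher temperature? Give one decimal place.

5.7 days

At 19.9 °C: 142 / (19.9 − 10.1) = 142 / 9.8 = 14.490 d.
At 26.2 °C: 142 / (26.2 − 10.1) = 142 / 16.1 = 8.820 d.
Difference = |14.490 − 8.820| = 5.670 ≈ 5.7 days.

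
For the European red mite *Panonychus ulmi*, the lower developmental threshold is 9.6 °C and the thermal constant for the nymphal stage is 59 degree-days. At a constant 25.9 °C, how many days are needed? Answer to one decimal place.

3.6 days

Daily accumulation = 25.9 − 9.6 = 16.3 DD/day.
Duration = 59 / 16.3 = 3.620 ≈ 3.6 days.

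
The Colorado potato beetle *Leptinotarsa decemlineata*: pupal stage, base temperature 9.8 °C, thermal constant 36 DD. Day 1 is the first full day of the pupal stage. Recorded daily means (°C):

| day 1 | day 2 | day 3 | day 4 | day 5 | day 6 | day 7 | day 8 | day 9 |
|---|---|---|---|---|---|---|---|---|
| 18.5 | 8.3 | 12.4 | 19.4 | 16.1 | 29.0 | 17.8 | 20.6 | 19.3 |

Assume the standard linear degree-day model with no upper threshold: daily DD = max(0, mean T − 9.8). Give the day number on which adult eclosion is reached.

day 6

Daily DD above 9.8 °C: 8.7, 0.0, 2.6, 9.6, 6.3, 19.2, 8.0, 10.8, 9.5.
Cumulative: 8.7, 8.7, 11.3, 20.9, 27.2, 46.4, 54.4, 65.2, 74.7.
The total first reaches 36 DD on day 6.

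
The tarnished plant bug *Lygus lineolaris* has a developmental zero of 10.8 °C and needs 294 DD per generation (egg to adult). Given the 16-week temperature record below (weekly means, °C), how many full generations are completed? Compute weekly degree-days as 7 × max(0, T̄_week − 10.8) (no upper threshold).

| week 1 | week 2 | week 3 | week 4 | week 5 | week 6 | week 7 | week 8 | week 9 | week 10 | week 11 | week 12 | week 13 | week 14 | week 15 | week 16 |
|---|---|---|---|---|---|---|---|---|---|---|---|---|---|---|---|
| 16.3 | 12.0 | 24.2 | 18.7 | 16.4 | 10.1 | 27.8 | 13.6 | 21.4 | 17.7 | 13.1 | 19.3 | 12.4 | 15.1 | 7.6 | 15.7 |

2 generations

Weekly DD (7 × max(0, T̄ − 10.8)): 38.5, 8.4, 93.8, 55.3, 39.2, 0.0, 119.0, 19.6, 74.2, 48.3, 16.1, 59.5, 11.2, 30.1, 0.0, 34.3.
Season total = 647.5 DD.
Complete generations = ⌊647.5 / 294⌋ = 2.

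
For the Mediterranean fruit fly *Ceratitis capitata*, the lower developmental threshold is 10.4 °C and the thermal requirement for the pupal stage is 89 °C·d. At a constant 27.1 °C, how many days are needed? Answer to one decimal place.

5.3 days

Daily accumulation = 27.1 − 10.4 = 16.7 DD/day.
Duration = 89 / 16.7 = 5.329 ≈ 5.3 days.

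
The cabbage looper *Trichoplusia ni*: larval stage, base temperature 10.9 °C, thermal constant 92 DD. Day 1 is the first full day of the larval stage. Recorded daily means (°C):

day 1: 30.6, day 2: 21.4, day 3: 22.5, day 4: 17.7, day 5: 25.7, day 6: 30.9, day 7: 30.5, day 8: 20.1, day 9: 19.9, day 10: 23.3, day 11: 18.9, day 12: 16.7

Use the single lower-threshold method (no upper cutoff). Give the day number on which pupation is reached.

Daily DD above 10.9 °C: 19.7, 10.5, 11.6, 6.8, 14.8, 20.0, 19.6, 9.2, 9.0, 12.4, 8.0, 5.8.
Cumulative: 19.7, 30.2, 41.8, 48.6, 63.4, 83.4, 103.0, 112.2, 121.2, 133.6, 141.6, 147.4.
The total first reaches 92 DD on day 7.

day 7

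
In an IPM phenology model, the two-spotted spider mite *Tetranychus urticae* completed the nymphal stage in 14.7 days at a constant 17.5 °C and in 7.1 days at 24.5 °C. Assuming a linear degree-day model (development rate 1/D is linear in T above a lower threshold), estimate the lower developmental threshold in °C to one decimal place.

Equal thermal constants: D₁(T₁ − T_b) = D₂(T₂ − T_b).
14.7·(17.5 − T_b) = 7.1·(24.5 − T_b)
T_b = (14.7·17.5 − 7.1·24.5) / (14.7 − 7.1) = 83.30 / 7.6 = 10.961 °C ≈ 11.0 °C.

11.0 °C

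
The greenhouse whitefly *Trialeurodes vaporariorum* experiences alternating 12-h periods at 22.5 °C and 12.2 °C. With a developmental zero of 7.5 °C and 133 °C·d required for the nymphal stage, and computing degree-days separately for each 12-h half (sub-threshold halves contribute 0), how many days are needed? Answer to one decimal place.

13.5 days

Day half: max(0, 22.5 − 7.5) × 0.5 = 15.0 × 0.5 = 7.50 DD.
Night half: max(0, 12.2 − 7.5) × 0.5 = 4.7 × 0.5 = 2.35 DD.
Per 24 h: 9.85 DD/day.
Duration = 133 / 9.85 = 13.503 ≈ 13.5 days.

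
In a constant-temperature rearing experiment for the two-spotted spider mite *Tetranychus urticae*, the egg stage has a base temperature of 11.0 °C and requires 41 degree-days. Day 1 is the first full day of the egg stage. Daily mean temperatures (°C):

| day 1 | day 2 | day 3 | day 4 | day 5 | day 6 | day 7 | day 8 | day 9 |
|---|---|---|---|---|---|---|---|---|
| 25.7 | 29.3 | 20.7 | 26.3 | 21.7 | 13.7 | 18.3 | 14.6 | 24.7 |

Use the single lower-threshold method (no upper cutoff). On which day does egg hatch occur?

Daily DD above 11.0 °C: 14.7, 18.3, 9.7, 15.3, 10.7, 2.7, 7.3, 3.6, 13.7.
Cumulative: 14.7, 33.0, 42.7, 58.0, 68.7, 71.4, 78.7, 82.3, 96.0.
The total first reaches 41 DD on day 3.

day 3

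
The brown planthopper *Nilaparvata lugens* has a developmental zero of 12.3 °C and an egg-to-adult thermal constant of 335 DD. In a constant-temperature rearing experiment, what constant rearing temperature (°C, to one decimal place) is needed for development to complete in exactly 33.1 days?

Required daily accumulation = 335 / 33.1 = 10.121 DD/day.
T = T_base + 10.121 = 12.3 + 10.121 = 22.421 ≈ 22.4 °C.

22.4 °C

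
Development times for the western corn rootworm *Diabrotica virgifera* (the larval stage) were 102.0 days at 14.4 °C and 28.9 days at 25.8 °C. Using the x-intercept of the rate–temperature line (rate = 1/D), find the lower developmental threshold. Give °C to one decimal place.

9.9 °C

Under the model K = D·(T − T_b), so D₁·(T₁ − T_b) = D₂·(T₂ − T_b).
102.0·(14.4 − T_b) = 28.9·(25.8 − T_b)
T_b = (102.0·14.4 − 28.9·25.8) / (102.0 − 28.9) = 723.18 / 73.1 = 9.893 °C ≈ 9.9 °C.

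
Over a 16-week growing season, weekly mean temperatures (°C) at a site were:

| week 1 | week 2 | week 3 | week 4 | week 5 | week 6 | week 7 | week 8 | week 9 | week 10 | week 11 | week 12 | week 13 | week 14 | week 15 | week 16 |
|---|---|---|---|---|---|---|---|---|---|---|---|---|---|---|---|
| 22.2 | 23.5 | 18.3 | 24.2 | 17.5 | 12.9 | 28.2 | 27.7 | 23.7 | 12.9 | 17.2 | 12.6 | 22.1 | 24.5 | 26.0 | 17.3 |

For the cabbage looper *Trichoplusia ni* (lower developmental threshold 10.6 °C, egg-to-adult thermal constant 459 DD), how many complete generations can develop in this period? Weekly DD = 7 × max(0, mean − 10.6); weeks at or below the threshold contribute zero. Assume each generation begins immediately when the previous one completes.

2 generations

Weekly DD (7 × max(0, T̄ − 10.6)): 81.2, 90.3, 53.9, 95.2, 48.3, 16.1, 123.2, 119.7, 91.7, 16.1, 46.2, 14.0, 80.5, 97.3, 107.8, 46.9.
Season total = 1128.4 DD.
Complete generations = ⌊1128.4 / 459⌋ = 2.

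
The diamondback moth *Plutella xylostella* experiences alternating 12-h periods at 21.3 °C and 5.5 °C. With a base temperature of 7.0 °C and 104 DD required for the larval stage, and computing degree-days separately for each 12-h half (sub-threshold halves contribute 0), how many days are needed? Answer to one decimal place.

14.5 days

Day half: max(0, 21.3 − 7.0) × 0.5 = 14.3 × 0.5 = 7.15 DD.
Night half: max(0, 5.5 − 7.0) × 0.5 = 0.0 × 0.5 = 0.00 DD.
Per 24 h: 7.15 DD/day.
Duration = 104 / 7.15 = 14.545 ≈ 14.5 days.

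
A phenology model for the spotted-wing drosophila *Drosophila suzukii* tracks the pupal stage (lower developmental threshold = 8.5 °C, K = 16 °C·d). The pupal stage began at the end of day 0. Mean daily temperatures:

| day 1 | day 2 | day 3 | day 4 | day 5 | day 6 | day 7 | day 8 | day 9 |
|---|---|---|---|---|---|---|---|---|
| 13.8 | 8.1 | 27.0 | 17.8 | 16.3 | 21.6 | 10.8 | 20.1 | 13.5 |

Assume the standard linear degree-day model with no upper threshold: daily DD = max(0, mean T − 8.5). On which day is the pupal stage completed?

day 3

Daily DD above 8.5 °C: 5.3, 0.0, 18.5, 9.3, 7.8, 13.1, 2.3, 11.6, 5.0.
Cumulative: 5.3, 5.3, 23.8, 33.1, 40.9, 54.0, 56.3, 67.9, 72.9.
The total first reaches 16 DD on day 3.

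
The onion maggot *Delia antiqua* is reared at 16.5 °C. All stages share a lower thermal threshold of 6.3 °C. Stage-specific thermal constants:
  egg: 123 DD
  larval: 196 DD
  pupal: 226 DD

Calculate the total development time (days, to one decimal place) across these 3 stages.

53.4 days

Daily accumulation at 16.5 °C = 16.5 − 6.3 = 10.2 DD/day.
Total K = 123 + 196 + 226 = 545 DD.
Total duration = 545 / 10.2 = 53.431 ≈ 53.4 days.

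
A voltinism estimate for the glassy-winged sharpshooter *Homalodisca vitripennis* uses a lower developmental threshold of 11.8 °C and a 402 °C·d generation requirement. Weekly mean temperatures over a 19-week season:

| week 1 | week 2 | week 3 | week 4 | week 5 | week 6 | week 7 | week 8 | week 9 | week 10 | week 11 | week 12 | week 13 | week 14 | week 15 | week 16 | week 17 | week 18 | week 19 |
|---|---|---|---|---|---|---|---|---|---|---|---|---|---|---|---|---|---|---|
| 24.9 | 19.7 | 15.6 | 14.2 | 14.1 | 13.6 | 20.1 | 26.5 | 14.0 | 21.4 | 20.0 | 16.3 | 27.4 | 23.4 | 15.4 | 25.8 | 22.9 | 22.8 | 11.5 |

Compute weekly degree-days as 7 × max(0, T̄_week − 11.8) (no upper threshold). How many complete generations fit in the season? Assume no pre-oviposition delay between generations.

2 generations

Weekly DD (7 × max(0, T̄ − 11.8)): 91.7, 55.3, 26.6, 16.8, 16.1, 12.6, 58.1, 102.9, 15.4, 67.2, 57.4, 31.5, 109.2, 81.2, 25.2, 98.0, 77.7, 77.0, 0.0.
Season total = 1019.9 DD.
Complete generations = ⌊1019.9 / 402⌋ = 2.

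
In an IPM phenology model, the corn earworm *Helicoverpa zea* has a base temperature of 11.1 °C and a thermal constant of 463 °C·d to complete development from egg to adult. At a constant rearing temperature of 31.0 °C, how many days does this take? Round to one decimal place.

23.3 days

Daily accumulation = 31.0 − 11.1 = 19.9 DD/day.
Duration = 463 / 19.9 = 23.266 ≈ 23.3 days.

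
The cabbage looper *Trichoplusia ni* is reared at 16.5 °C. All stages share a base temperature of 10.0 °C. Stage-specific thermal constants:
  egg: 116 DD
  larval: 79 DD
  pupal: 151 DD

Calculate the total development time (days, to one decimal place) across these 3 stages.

Daily accumulation at 16.5 °C = 16.5 − 10.0 = 6.5 DD/day.
Total K = 116 + 79 + 151 = 346 DD.
Total duration = 346 / 6.5 = 53.231 ≈ 53.2 days.

53.2 days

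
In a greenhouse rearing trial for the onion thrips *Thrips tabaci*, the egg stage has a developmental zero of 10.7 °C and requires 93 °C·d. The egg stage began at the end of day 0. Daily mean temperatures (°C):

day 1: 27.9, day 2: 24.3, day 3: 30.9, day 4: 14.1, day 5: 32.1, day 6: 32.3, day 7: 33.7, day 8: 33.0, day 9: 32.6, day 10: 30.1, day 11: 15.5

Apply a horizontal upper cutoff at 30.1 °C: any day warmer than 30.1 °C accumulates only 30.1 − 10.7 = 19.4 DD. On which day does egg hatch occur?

Daily DD above 10.7 °C (capped at 19.4): 17.2, 13.6, 19.4, 3.4, 19.4, 19.4, 19.4, 19.4, 19.4, 19.4, 4.8.
Cumulative: 17.2, 30.8, 50.2, 53.6, 73.0, 92.4, 111.8, 131.2, 150.6, 170.0, 174.8.
The total first reaches 93 DD on day 7.

day 7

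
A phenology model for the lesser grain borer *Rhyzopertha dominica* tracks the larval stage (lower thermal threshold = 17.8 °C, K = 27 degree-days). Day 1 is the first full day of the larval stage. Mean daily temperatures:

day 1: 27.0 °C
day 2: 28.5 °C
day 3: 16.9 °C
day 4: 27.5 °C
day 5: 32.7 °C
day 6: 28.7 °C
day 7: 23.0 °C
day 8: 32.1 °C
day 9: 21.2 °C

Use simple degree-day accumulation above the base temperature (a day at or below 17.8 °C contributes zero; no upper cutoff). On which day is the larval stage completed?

Daily DD above 17.8 °C: 9.2, 10.7, 0.0, 9.7, 14.9, 10.9, 5.2, 14.3, 3.4.
Cumulative: 9.2, 19.9, 19.9, 29.6, 44.5, 55.4, 60.6, 74.9, 78.3.
The total first reaches 27 DD on day 4.

day 4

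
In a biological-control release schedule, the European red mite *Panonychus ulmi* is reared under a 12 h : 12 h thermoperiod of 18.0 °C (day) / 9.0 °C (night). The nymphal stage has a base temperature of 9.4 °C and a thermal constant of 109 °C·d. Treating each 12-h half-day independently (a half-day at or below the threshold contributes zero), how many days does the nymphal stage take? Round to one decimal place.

25.3 days

Day half: max(0, 18.0 − 9.4) × 0.5 = 8.6 × 0.5 = 4.30 DD.
Night half: max(0, 9.0 − 9.4) × 0.5 = 0.0 × 0.5 = 0.00 DD.
Per 24 h: 4.30 DD/day.
Duration = 109 / 4.30 = 25.349 ≈ 25.3 days.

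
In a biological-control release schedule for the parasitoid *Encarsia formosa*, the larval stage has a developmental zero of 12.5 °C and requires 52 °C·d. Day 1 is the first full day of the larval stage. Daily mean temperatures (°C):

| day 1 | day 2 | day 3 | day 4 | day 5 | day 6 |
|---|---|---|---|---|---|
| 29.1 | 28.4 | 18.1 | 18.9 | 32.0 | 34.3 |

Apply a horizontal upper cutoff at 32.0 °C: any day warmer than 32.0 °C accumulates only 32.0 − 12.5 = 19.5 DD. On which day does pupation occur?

day 5

Daily DD above 12.5 °C (capped at 19.5): 16.6, 15.9, 5.6, 6.4, 19.5, 19.5.
Cumulative: 16.6, 32.5, 38.1, 44.5, 64.0, 83.5.
The total first reaches 52 DD on day 5.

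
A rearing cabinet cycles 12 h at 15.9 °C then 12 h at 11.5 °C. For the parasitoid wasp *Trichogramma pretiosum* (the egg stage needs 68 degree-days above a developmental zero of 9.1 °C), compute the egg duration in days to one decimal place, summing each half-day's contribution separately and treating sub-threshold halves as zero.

Day half: max(0, 15.9 − 9.1) × 0.5 = 6.8 × 0.5 = 3.40 DD.
Night half: max(0, 11.5 − 9.1) × 0.5 = 2.4 × 0.5 = 1.20 DD.
Per 24 h: 4.60 DD/day.
Duration = 68 / 4.60 = 14.783 ≈ 14.8 days.

14.8 days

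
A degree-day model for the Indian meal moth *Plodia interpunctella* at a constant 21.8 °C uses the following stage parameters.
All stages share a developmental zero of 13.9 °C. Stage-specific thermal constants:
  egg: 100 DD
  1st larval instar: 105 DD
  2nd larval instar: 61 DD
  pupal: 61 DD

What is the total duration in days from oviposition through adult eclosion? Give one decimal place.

41.4 days

Daily accumulation at 21.8 °C = 21.8 − 13.9 = 7.9 DD/day.
Total K = 100 + 105 + 61 + 61 = 327 DD.
Total duration = 327 / 7.9 = 41.392 ≈ 41.4 days.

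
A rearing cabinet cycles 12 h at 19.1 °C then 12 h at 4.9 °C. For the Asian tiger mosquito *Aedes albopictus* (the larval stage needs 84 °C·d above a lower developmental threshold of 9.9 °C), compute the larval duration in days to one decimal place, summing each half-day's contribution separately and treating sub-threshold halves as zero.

18.3 days

Day half: max(0, 19.1 − 9.9) × 0.5 = 9.2 × 0.5 = 4.60 DD.
Night half: max(0, 4.9 − 9.9) × 0.5 = 0.0 × 0.5 = 0.00 DD.
Per 24 h: 4.60 DD/day.
Duration = 84 / 4.60 = 18.261 ≈ 18.3 days.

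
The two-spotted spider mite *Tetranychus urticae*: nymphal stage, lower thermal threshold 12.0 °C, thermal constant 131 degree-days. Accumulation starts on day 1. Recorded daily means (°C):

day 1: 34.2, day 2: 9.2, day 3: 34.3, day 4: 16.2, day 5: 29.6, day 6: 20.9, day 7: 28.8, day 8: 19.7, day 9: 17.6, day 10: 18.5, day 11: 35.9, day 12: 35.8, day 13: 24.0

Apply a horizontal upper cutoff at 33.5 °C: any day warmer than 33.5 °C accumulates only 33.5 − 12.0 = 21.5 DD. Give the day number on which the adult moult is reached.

Daily DD above 12.0 °C (capped at 21.5): 21.5, 0.0, 21.5, 4.2, 17.6, 8.9, 16.8, 7.7, 5.6, 6.5, 21.5, 21.5, 12.0.
Cumulative: 21.5, 21.5, 43.0, 47.2, 64.8, 73.7, 90.5, 98.2, 103.8, 110.3, 131.8, 153.3, 165.3.
The total first reaches 131 DD on day 11.

day 11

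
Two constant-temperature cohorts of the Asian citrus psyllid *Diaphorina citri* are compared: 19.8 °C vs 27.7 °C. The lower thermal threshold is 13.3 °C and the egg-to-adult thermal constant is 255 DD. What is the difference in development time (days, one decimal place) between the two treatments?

21.5 days

At 19.8 °C: 255 / (19.8 − 13.3) = 255 / 6.5 = 39.231 d.
At 27.7 °C: 255 / (27.7 − 13.3) = 255 / 14.4 = 17.708 d.
Difference = |39.231 − 17.708| = 21.522 ≈ 21.5 days.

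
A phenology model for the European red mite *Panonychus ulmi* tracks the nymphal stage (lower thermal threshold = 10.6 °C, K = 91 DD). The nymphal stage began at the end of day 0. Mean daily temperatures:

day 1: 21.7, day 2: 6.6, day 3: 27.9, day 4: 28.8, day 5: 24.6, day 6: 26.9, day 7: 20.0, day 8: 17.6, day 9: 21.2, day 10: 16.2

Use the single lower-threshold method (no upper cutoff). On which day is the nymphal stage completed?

Daily DD above 10.6 °C: 11.1, 0.0, 17.3, 18.2, 14.0, 16.3, 9.4, 7.0, 10.6, 5.6.
Cumulative: 11.1, 11.1, 28.4, 46.6, 60.6, 76.9, 86.3, 93.3, 103.9, 109.5.
The total first reaches 91 DD on day 8.

day 8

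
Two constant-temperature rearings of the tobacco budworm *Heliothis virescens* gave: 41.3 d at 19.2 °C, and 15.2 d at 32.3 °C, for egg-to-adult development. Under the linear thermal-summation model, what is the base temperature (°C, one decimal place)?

11.6 °C

Linear rate model ⇒ the product D·(T − T_b) is constant across temperatures.
41.3·(19.2 − T_b) = 15.2·(32.3 − T_b)
T_b = (41.3·19.2 − 15.2·32.3) / (41.3 − 15.2) = 302.00 / 26.1 = 11.571 °C ≈ 11.6 °C.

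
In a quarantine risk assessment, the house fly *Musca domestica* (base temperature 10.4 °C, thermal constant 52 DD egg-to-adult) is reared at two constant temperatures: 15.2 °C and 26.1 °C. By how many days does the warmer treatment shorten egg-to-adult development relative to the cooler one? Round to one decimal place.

7.5 days

At 15.2 °C: 52 / (15.2 − 10.4) = 52 / 4.8 = 10.833 d.
At 26.1 °C: 52 / (26.1 − 10.4) = 52 / 15.7 = 3.312 d.
Difference = |10.833 − 3.312| = 7.521 ≈ 7.5 days.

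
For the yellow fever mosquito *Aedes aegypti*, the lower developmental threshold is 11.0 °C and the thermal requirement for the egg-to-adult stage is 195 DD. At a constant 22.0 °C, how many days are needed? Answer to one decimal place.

Daily accumulation = 22.0 − 11.0 = 11.0 DD/day.
Duration = 195 / 11.0 = 17.727 ≈ 17.7 days.

17.7 days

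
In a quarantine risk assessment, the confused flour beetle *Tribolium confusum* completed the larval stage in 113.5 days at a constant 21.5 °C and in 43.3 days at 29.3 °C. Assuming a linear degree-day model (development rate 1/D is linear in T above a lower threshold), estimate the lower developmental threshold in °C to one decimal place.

Equal thermal constants: D₁(T₁ − T_b) = D₂(T₂ − T_b).
113.5·(21.5 − T_b) = 43.3·(29.3 − T_b)
T_b = (113.5·21.5 − 43.3·29.3) / (113.5 − 43.3) = 1171.56 / 70.2 = 16.689 °C ≈ 16.7 °C.

16.7 °C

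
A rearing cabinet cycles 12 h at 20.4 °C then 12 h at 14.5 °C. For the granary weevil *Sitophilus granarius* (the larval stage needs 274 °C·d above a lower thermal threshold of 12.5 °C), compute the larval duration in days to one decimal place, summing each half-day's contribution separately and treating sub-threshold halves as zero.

Day half: max(0, 20.4 − 12.5) × 0.5 = 7.9 × 0.5 = 3.95 DD.
Night half: max(0, 14.5 − 12.5) × 0.5 = 2.0 × 0.5 = 1.00 DD.
Per 24 h: 4.95 DD/day.
Duration = 274 / 4.95 = 55.354 ≈ 55.4 days.

55.4 days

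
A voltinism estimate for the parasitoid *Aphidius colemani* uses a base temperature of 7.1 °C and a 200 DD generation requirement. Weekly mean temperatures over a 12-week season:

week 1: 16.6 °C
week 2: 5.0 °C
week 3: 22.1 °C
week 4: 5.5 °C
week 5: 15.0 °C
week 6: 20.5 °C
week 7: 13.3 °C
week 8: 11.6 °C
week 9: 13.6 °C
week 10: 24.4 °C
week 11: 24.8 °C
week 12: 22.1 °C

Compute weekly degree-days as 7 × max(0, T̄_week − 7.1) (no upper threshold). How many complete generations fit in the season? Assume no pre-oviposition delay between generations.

Weekly DD (7 × max(0, T̄ − 7.1)): 66.5, 0.0, 105.0, 0.0, 55.3, 93.8, 43.4, 31.5, 45.5, 121.1, 123.9, 105.0.
Season total = 791.0 DD.
Complete generations = ⌊791.0 / 200⌋ = 3.

3 generations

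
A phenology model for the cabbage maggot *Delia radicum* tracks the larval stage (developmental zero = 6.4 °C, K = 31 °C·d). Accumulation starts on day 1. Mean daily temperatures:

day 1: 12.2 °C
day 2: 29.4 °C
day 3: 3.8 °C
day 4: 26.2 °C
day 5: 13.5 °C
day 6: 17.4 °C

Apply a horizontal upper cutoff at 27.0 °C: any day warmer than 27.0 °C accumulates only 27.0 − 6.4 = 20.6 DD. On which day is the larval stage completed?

day 4

Daily DD above 6.4 °C (capped at 20.6): 5.8, 20.6, 0.0, 19.8, 7.1, 11.0.
Cumulative: 5.8, 26.4, 26.4, 46.2, 53.3, 64.3.
The total first reaches 31 DD on day 4.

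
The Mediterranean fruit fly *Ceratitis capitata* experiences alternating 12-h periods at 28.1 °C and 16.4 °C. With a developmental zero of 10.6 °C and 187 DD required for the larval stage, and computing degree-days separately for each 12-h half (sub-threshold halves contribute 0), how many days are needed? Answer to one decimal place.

16.1 days

Day half: max(0, 28.1 − 10.6) × 0.5 = 17.5 × 0.5 = 8.75 DD.
Night half: max(0, 16.4 − 10.6) × 0.5 = 5.8 × 0.5 = 2.90 DD.
Per 24 h: 11.65 DD/day.
Duration = 187 / 11.65 = 16.052 ≈ 16.1 days.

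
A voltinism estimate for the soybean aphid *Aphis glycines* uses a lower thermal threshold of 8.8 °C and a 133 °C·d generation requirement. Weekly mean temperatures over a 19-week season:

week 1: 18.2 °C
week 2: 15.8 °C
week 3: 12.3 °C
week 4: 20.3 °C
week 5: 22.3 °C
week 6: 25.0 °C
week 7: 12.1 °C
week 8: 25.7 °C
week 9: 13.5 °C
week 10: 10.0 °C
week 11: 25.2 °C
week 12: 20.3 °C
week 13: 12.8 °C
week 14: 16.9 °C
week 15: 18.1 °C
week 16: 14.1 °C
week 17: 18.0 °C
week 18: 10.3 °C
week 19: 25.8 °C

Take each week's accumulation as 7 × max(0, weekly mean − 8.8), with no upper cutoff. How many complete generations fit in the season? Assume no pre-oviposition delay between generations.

8 generations

Weekly DD (7 × max(0, T̄ − 8.8)): 65.8, 49.0, 24.5, 80.5, 94.5, 113.4, 23.1, 118.3, 32.9, 8.4, 114.8, 80.5, 28.0, 56.7, 65.1, 37.1, 64.4, 10.5, 119.0.
Season total = 1186.5 DD.
Complete generations = ⌊1186.5 / 133⌋ = 8.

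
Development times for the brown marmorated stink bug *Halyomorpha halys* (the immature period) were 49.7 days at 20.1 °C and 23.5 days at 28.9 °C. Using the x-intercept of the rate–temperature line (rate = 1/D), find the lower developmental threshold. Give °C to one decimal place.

12.2 °C

Linear rate model ⇒ the product D·(T − T_b) is constant across temperatures.
49.7·(20.1 − T_b) = 23.5·(28.9 − T_b)
T_b = (49.7·20.1 − 23.5·28.9) / (49.7 − 23.5) = 319.82 / 26.2 = 12.207 °C ≈ 12.2 °C.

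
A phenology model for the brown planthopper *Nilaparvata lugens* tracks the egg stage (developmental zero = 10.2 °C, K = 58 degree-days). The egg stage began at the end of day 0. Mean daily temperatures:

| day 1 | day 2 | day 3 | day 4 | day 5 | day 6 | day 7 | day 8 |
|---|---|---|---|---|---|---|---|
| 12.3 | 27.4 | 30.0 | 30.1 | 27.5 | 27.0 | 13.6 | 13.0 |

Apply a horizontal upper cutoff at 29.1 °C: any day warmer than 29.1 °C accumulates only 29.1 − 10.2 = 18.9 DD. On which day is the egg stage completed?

Daily DD above 10.2 °C (capped at 18.9): 2.1, 17.2, 18.9, 18.9, 17.3, 16.8, 3.4, 2.8.
Cumulative: 2.1, 19.3, 38.2, 57.1, 74.4, 91.2, 94.6, 97.4.
The total first reaches 58 DD on day 5.

day 5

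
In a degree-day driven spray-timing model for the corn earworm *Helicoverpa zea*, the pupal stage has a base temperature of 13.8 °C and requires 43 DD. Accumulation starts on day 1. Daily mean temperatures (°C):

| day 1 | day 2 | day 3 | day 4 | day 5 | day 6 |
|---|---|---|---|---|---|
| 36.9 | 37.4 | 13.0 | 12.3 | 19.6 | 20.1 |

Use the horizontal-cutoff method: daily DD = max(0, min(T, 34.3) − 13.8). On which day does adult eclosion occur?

day 5

Daily DD above 13.8 °C (capped at 20.5): 20.5, 20.5, 0.0, 0.0, 5.8, 6.3.
Cumulative: 20.5, 41.0, 41.0, 41.0, 46.8, 53.1.
The total first reaches 43 DD on day 5.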